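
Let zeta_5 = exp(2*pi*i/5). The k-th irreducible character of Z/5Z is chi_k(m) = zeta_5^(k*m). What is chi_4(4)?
chi_4(4) = zeta_5^16 = exp(2*I*pi/5)

Details: chi_4(4) = zeta_5^(4*4) = zeta_5^16. Since zeta_5^5 = 1, this equals zeta_5^1 = exp(2*pi*i*1/5) = exp(2*I*pi/5).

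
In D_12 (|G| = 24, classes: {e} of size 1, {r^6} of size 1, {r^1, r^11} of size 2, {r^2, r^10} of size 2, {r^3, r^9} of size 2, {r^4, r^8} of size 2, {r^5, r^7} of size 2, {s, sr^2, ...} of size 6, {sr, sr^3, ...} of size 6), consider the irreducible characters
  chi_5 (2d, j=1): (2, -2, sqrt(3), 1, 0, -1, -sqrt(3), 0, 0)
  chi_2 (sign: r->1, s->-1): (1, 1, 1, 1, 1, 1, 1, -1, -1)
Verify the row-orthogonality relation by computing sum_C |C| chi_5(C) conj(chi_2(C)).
Sum = 0; so <chi_5, chi_2> = 0 (distinct irreducibles are orthogonal).

Justification: Compute term by term over conjugacy classes (|C| * chi_5(C) * conj(chi_2(C))):
  1*(2)*conj(1) + 1*(-2)*conj(1) + 2*(sqrt(3))*conj(1) + 2*(1)*conj(1) + 2*(0)*conj(1) + 2*(-1)*conj(1) + 2*(-sqrt(3))*conj(1) + 6*(0)*conj(-1) + 6*(0)*conj(-1)
  = (2) + (-2) + (2*sqrt(3)) + (2) + (0) + (-2) + (-2*sqrt(3)) + (0) + (0)
  = 0.
Dividing by |G| = 24 gives 0/24 = 0, matching the row-orthogonality relation <chi_5, chi_2> = [chi_5 = chi_2].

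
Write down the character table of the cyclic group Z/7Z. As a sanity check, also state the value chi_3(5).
Character table of Z/7Z (irreps indexed chi_0,...,chi_6 with chi_k(m) = zeta_7^(k*m), zeta_7 = exp(2*pi*i/7)):
  irrep \ class  {0} (size 1)  {1} (size 1)    {2} (size 1)    {3} (size 1)    {4} (size 1)    {5} (size 1)    {6} (size 1)  
  chi_0          1             1               1               1               1               1               1             
  chi_1          1             exp(2*I*pi/7)   exp(4*I*pi/7)   exp(6*I*pi/7)   exp(-6*I*pi/7)  exp(-4*I*pi/7)  exp(-2*I*pi/7)
  chi_2          1             exp(4*I*pi/7)   exp(-6*I*pi/7)  exp(-2*I*pi/7)  exp(2*I*pi/7)   exp(6*I*pi/7)   exp(-4*I*pi/7)
  chi_3          1             exp(6*I*pi/7)   exp(-2*I*pi/7)  exp(4*I*pi/7)   exp(-4*I*pi/7)  exp(2*I*pi/7)   exp(-6*I*pi/7)
  chi_4          1             exp(-6*I*pi/7)  exp(2*I*pi/7)   exp(-4*I*pi/7)  exp(4*I*pi/7)   exp(-2*I*pi/7)  exp(6*I*pi/7) 
  chi_5          1             exp(-4*I*pi/7)  exp(6*I*pi/7)   exp(2*I*pi/7)   exp(-2*I*pi/7)  exp(-6*I*pi/7)  exp(4*I*pi/7) 
  chi_6          1             exp(-2*I*pi/7)  exp(-4*I*pi/7)  exp(-6*I*pi/7)  exp(6*I*pi/7)   exp(4*I*pi/7)   exp(2*I*pi/7) 

Spot check: chi_3(5) = zeta_7^(3*5) = zeta_7^15 = exp(2*I*pi/7).

Details: Z/7Z is abelian, so all 7 irreducible complex representations are 1-dimensional. They are given by chi_k(m) = zeta_7^(k*m) for k = 0,...,6. Row orthogonality: sum_m chi_k(m) conj(chi_l(m)) = 7 * [k = l].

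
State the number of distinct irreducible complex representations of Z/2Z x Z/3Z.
6

Argument: The number of irreducible complex representations of a finite group equals its number of conjugacy classes. Z/2Z x Z/3Z is abelian of order 6, so every element is its own conjugacy class: 6 classes, so Z/2Z x Z/3Z (order 6) has exactly 6 irreducible complex representations.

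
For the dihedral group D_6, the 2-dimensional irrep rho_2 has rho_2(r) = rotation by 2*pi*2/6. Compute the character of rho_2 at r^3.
chi_{rho_2}(r^3) = 2*cos(2*pi*2*3/6) = 2

Derivation: rho_2(r^3) is rotation by angle 2*pi*2*3/6, whose trace is 2*cos(2*pi*2*3/6) = 2.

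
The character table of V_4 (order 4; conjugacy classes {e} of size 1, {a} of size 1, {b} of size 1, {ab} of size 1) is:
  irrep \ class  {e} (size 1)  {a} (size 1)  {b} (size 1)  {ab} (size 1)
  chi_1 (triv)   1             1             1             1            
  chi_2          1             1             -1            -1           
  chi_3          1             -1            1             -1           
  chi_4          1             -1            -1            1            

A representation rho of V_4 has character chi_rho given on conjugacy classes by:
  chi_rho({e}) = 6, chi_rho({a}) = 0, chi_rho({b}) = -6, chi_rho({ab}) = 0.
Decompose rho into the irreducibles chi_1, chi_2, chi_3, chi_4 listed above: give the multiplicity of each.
Multiplicities: chi_1: 0, chi_2: 3, chi_3: 0, chi_4: 3.

Explanation: Use <chi_rho, chi> = (1/|G|) sum_C |C| * chi_rho(C) * conj(chi(C)) with |G| = 4 for each irreducible chi in the table:
  <chi_rho, chi_1> = (1/4)[1*(6)*conj(1) + 1*(0)*conj(1) + 1*(-6)*conj(1) + 1*(0)*conj(1)]
      = (1/4)[(6) + (0) + (-6) + (0)] = 0/4 = 0
  <chi_rho, chi_2> = (1/4)[1*(6)*conj(1) + 1*(0)*conj(1) + 1*(-6)*conj(-1) + 1*(0)*conj(-1)]
      = (1/4)[(6) + (0) + (6) + (0)] = 12/4 = 3
  <chi_rho, chi_3> = (1/4)[1*(6)*conj(1) + 1*(0)*conj(-1) + 1*(-6)*conj(1) + 1*(0)*conj(-1)]
      = (1/4)[(6) + (0) + (-6) + (0)] = 0/4 = 0
  <chi_rho, chi_4> = (1/4)[1*(6)*conj(1) + 1*(0)*conj(-1) + 1*(-6)*conj(-1) + 1*(0)*conj(1)]
      = (1/4)[(6) + (0) + (6) + (0)] = 12/4 = 3
Dimension check: dim(rho) = sum (mult * dim) = 0*1 + 3*1 + 0*1 + 3*1 = 6 = chi_rho(e) = 6.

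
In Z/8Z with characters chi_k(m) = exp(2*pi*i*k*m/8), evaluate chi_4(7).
chi_4(7) = zeta_8^28 = -1

chi_4(7) = zeta_8^(4*7) = zeta_8^28. Since zeta_8^8 = 1, this equals zeta_8^4 = exp(2*pi*i*4/8) = -1.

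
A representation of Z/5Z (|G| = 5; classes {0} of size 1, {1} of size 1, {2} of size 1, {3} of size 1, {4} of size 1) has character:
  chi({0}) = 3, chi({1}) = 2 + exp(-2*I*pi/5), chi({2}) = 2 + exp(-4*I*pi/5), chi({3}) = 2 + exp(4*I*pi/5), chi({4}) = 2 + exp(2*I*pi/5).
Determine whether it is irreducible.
Not irreducible (reducible): <chi, chi> = 5 > 1.

Solution. <chi, chi> = (1/|G|) sum_C |C| * |chi(C)|^2 = (1/5)[1*|3|^2 + 1*|2 + exp(-2*I*pi/5)|^2 + 1*|2 + exp(-4*I*pi/5)|^2 + 1*|2 + exp(4*I*pi/5)|^2 + 1*|2 + exp(2*I*pi/5)|^2]
  = (1/5)[(9) + (5 + 2*exp(-2*I*pi/5) + 2*exp(2*I*pi/5)) + (5 + 2*exp(-4*I*pi/5) + 2*exp(4*I*pi/5)) + (5 + 2*exp(-4*I*pi/5) + 2*exp(4*I*pi/5)) + (5 + 2*exp(-2*I*pi/5) + 2*exp(2*I*pi/5))] = 25/5 = 5.
(Exp terms are combined using exp(i*s)*conj(exp(i*t)) = exp(i*(s-t)), and sums of them are collapsed using the identity that for every m > 1 the m distinct m-th roots of unity sum to 0, e.g. 1 + exp(2*I*pi/3) + exp(-2*I*pi/3) = 0.)
A character is irreducible iff <chi, chi> = 1, so this representation is reducible.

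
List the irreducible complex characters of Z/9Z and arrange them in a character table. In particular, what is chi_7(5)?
Character table of Z/9Z (irreps indexed chi_0,...,chi_8 with chi_k(m) = zeta_9^(k*m), zeta_9 = exp(2*pi*i/9)):
  irrep \ class  {0} (size 1)  {1} (size 1)    {2} (size 1)    {3} (size 1)    {4} (size 1)    {5} (size 1)    {6} (size 1)    {7} (size 1)    {8} (size 1)  
  chi_0          1             1               1               1               1               1               1               1               1             
  chi_1          1             exp(2*I*pi/9)   exp(4*I*pi/9)   exp(2*I*pi/3)   exp(8*I*pi/9)   exp(-8*I*pi/9)  exp(-2*I*pi/3)  exp(-4*I*pi/9)  exp(-2*I*pi/9)
  chi_2          1             exp(4*I*pi/9)   exp(8*I*pi/9)   exp(-2*I*pi/3)  exp(-2*I*pi/9)  exp(2*I*pi/9)   exp(2*I*pi/3)   exp(-8*I*pi/9)  exp(-4*I*pi/9)
  chi_3          1             exp(2*I*pi/3)   exp(-2*I*pi/3)  1               exp(2*I*pi/3)   exp(-2*I*pi/3)  1               exp(2*I*pi/3)   exp(-2*I*pi/3)
  chi_4          1             exp(8*I*pi/9)   exp(-2*I*pi/9)  exp(2*I*pi/3)   exp(-4*I*pi/9)  exp(4*I*pi/9)   exp(-2*I*pi/3)  exp(2*I*pi/9)   exp(-8*I*pi/9)
  chi_5          1             exp(-8*I*pi/9)  exp(2*I*pi/9)   exp(-2*I*pi/3)  exp(4*I*pi/9)   exp(-4*I*pi/9)  exp(2*I*pi/3)   exp(-2*I*pi/9)  exp(8*I*pi/9) 
  chi_6          1             exp(-2*I*pi/3)  exp(2*I*pi/3)   1               exp(-2*I*pi/3)  exp(2*I*pi/3)   1               exp(-2*I*pi/3)  exp(2*I*pi/3) 
  chi_7          1             exp(-4*I*pi/9)  exp(-8*I*pi/9)  exp(2*I*pi/3)   exp(2*I*pi/9)   exp(-2*I*pi/9)  exp(-2*I*pi/3)  exp(8*I*pi/9)   exp(4*I*pi/9) 
  chi_8          1             exp(-2*I*pi/9)  exp(-4*I*pi/9)  exp(-2*I*pi/3)  exp(-8*I*pi/9)  exp(8*I*pi/9)   exp(2*I*pi/3)   exp(4*I*pi/9)   exp(2*I*pi/9) 

Spot check: chi_7(5) = zeta_9^(7*5) = zeta_9^35 = exp(-2*I*pi/9).

Argument: Z/9Z is abelian, so all 9 irreducible complex representations are 1-dimensional. They are given by chi_k(m) = zeta_9^(k*m) for k = 0,...,8. Row orthogonality: sum_m chi_k(m) conj(chi_l(m)) = 9 * [k = l].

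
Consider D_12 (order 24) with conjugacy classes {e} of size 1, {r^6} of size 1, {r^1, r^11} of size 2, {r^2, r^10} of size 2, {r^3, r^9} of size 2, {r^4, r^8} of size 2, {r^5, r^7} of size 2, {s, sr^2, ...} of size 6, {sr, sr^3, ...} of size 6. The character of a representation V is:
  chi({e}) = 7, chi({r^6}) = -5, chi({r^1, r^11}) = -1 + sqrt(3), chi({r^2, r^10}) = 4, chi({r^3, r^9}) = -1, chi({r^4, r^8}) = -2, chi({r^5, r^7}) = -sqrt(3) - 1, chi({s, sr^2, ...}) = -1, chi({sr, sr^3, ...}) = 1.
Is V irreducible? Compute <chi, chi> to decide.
Not irreducible (reducible): <chi, chi> = 6 > 1.

Argument: <chi, chi> = (1/|G|) sum_C |C| * |chi(C)|^2 = (1/24)[1*|7|^2 + 1*|-5|^2 + 2*|-1 + sqrt(3)|^2 + 2*|4|^2 + 2*|-1|^2 + 2*|-2|^2 + 2*|-sqrt(3) - 1|^2 + 6*|-1|^2 + 6*|1|^2]
  = (1/24)[(49) + (25) + (8 - 4*sqrt(3)) + (32) + (2) + (8) + (4*sqrt(3) + 8) + (6) + (6)] = 144/24 = 6.
A character is irreducible iff <chi, chi> = 1, so this representation is reducible.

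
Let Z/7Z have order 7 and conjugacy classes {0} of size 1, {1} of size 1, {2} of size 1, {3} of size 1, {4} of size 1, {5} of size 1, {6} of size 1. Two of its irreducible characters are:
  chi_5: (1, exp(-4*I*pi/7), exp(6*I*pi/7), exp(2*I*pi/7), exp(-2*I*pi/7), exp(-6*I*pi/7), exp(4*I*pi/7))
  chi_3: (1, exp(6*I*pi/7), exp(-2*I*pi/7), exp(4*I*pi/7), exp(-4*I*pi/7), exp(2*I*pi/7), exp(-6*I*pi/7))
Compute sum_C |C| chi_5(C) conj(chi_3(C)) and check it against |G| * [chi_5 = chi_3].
Sum = 0; so <chi_5, chi_3> = 0 (distinct irreducibles are orthogonal).

Solution. Compute term by term over conjugacy classes (|C| * chi_5(C) * conj(chi_3(C))):
  1*(1)*conj(1) + 1*(exp(-4*I*pi/7))*conj(exp(6*I*pi/7)) + 1*(exp(6*I*pi/7))*conj(exp(-2*I*pi/7)) + 1*(exp(2*I*pi/7))*conj(exp(4*I*pi/7)) + 1*(exp(-2*I*pi/7))*conj(exp(-4*I*pi/7)) + 1*(exp(-6*I*pi/7))*conj(exp(2*I*pi/7)) + 1*(exp(4*I*pi/7))*conj(exp(-6*I*pi/7))
  = (1) + (exp(4*I*pi/7)) + (exp(-6*I*pi/7)) + (exp(-2*I*pi/7)) + (exp(2*I*pi/7)) + (exp(6*I*pi/7)) + (exp(-4*I*pi/7))
  = 0.
(Exp terms are combined using exp(i*s)*conj(exp(i*t)) = exp(i*(s-t)), and sums of them are collapsed using the identity that for every m > 1 the m distinct m-th roots of unity sum to 0, e.g. 1 + exp(2*I*pi/3) + exp(-2*I*pi/3) = 0.)
Dividing by |G| = 7 gives 0/7 = 0, matching the row-orthogonality relation <chi_5, chi_3> = [chi_5 = chi_3].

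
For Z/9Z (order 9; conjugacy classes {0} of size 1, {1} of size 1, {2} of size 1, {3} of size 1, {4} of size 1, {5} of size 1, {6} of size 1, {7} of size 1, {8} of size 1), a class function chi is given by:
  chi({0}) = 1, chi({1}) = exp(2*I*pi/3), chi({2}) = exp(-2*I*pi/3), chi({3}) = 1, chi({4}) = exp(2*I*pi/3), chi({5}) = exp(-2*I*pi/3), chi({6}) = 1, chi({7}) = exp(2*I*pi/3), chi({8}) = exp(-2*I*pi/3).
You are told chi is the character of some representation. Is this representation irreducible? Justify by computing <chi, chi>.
Irreducible: <chi, chi> = 1.

<chi, chi> = (1/|G|) sum_C |C| * |chi(C)|^2 = (1/9)[1*|1|^2 + 1*|exp(2*I*pi/3)|^2 + 1*|exp(-2*I*pi/3)|^2 + 1*|1|^2 + 1*|exp(2*I*pi/3)|^2 + 1*|exp(-2*I*pi/3)|^2 + 1*|1|^2 + 1*|exp(2*I*pi/3)|^2 + 1*|exp(-2*I*pi/3)|^2]
  = (1/9)[(1) + (1) + (1) + (1) + (1) + (1) + (1) + (1) + (1)] = 9/9 = 1.
(Exp terms are combined using exp(i*s)*conj(exp(i*t)) = exp(i*(s-t)), and sums of them are collapsed using the identity that for every m > 1 the m distinct m-th roots of unity sum to 0, e.g. 1 + exp(2*I*pi/3) + exp(-2*I*pi/3) = 0.)
A character is irreducible iff <chi, chi> = 1, so this representation is irreducible.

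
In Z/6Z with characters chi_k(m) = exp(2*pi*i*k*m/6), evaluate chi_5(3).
chi_5(3) = zeta_6^15 = -1

Explanation: chi_5(3) = zeta_6^(5*3) = zeta_6^15. Since zeta_6^6 = 1, this equals zeta_6^3 = exp(2*pi*i*3/6) = -1.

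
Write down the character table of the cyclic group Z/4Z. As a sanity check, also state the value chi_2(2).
Character table of Z/4Z (irreps indexed chi_0,...,chi_3 with chi_k(m) = zeta_4^(k*m), zeta_4 = exp(2*pi*i/4)):
  irrep \ class  {0} (size 1)  {1} (size 1)  {2} (size 1)  {3} (size 1)
  chi_0          1             1             1             1           
  chi_1          1             I             -1            -I          
  chi_2          1             -1            1             -1          
  chi_3          1             -I            -1            I           

Spot check: chi_2(2) = zeta_4^(2*2) = zeta_4^4 = 1.

Solution. Z/4Z is abelian, so all 4 irreducible complex representations are 1-dimensional. They are given by chi_k(m) = zeta_4^(k*m) for k = 0,...,3. Row orthogonality: sum_m chi_k(m) conj(chi_l(m)) = 4 * [k = l].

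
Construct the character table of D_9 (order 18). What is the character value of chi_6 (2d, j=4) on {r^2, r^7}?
Conjugacy classes: {e} of size 1, {r^1, r^8} of size 2, {r^2, r^7} of size 2, {r^3, r^6} of size 2, {r^4, r^5} of size 2, {s, sr, ..., sr^8} of size 9.
Character table:
  irrep \ class              {e} (size 1)  {r^1, r^8} (size 2)  {r^2, r^7} (size 2)  {r^3, r^6} (size 2)  {r^4, r^5} (size 2)  {s, sr, ..., sr^8} (size 9)
  chi_1 (triv)               1             1                    1                    1                    1                    1                          
  chi_2 (sign: r->1, s->-1)  1             1                    1                    1                    1                    -1                         
  chi_3 (2d, j=1)            2             2*cos(2*pi/9)        2*cos(4*pi/9)        -1                   -2*cos(pi/9)         0                          
  chi_4 (2d, j=2)            2             2*cos(4*pi/9)        -2*cos(pi/9)         -1                   2*cos(2*pi/9)        0                          
  chi_5 (2d, j=3)            2             -1                   -1                   2                    -1                   0                          
  chi_6 (2d, j=4)            2             -2*cos(pi/9)         2*cos(2*pi/9)        -1                   2*cos(4*pi/9)        0                          

Spot check: chi_6 (2d, j=4) on {r^2, r^7} = 2*cos(2*pi/9).

Derivation: D_9 has order 2*9 = 18 with 6 conjugacy classes, hence 6 irreducibles. Sum of squared dims 1 + 1 + 4 + 4 + 4 + 4 = 18 = |G|. Linear characters come from the abelianisation; the 2-dimensional irreps have character r^k -> 2*cos(2*pi*j*k/9), reflections -> 0.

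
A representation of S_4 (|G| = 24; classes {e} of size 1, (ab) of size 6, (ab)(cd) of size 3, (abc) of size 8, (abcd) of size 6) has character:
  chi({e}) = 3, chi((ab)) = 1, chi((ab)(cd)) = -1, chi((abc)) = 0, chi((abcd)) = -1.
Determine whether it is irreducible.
Irreducible: <chi, chi> = 1.

Derivation: <chi, chi> = (1/|G|) sum_C |C| * |chi(C)|^2 = (1/24)[1*|3|^2 + 6*|1|^2 + 3*|-1|^2 + 8*|0|^2 + 6*|-1|^2]
  = (1/24)[(9) + (6) + (3) + (0) + (6)] = 24/24 = 1.
A character is irreducible iff <chi, chi> = 1, so this representation is irreducible.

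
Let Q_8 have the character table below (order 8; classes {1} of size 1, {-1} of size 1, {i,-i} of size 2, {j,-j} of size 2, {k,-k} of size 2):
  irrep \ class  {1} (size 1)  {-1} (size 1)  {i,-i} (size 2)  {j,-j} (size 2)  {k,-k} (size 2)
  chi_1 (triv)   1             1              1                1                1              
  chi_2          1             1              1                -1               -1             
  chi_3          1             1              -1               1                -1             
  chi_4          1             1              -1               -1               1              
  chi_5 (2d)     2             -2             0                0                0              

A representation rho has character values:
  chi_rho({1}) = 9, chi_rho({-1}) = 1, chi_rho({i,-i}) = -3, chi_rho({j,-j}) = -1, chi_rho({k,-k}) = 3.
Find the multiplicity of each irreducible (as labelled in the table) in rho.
Multiplicities: chi_1: 1, chi_2: 0, chi_3: 1, chi_4: 3, chi_5: 2.

Solution. Use <chi_rho, chi> = (1/|G|) sum_C |C| * chi_rho(C) * conj(chi(C)) with |G| = 8 for each irreducible chi in the table:
  <chi_rho, chi_1> = (1/8)[1*(9)*conj(1) + 1*(1)*conj(1) + 2*(-3)*conj(1) + 2*(-1)*conj(1) + 2*(3)*conj(1)]
      = (1/8)[(9) + (1) + (-6) + (-2) + (6)] = 8/8 = 1
  <chi_rho, chi_2> = (1/8)[1*(9)*conj(1) + 1*(1)*conj(1) + 2*(-3)*conj(1) + 2*(-1)*conj(-1) + 2*(3)*conj(-1)]
      = (1/8)[(9) + (1) + (-6) + (2) + (-6)] = 0/8 = 0
  <chi_rho, chi_3> = (1/8)[1*(9)*conj(1) + 1*(1)*conj(1) + 2*(-3)*conj(-1) + 2*(-1)*conj(1) + 2*(3)*conj(-1)]
      = (1/8)[(9) + (1) + (6) + (-2) + (-6)] = 8/8 = 1
  <chi_rho, chi_4> = (1/8)[1*(9)*conj(1) + 1*(1)*conj(1) + 2*(-3)*conj(-1) + 2*(-1)*conj(-1) + 2*(3)*conj(1)]
      = (1/8)[(9) + (1) + (6) + (2) + (6)] = 24/8 = 3
  <chi_rho, chi_5> = (1/8)[1*(9)*conj(2) + 1*(1)*conj(-2) + 2*(-3)*conj(0) + 2*(-1)*conj(0) + 2*(3)*conj(0)]
      = (1/8)[(18) + (-2) + (0) + (0) + (0)] = 16/8 = 2
Dimension check: dim(rho) = sum (mult * dim) = 1*1 + 0*1 + 1*1 + 3*1 + 2*2 = 9 = chi_rho(e) = 9.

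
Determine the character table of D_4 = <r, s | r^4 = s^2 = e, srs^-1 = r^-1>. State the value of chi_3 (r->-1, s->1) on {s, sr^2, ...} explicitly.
Conjugacy classes: {e} of size 1, {r^2} of size 1, {r^1, r^3} of size 2, {s, sr^2, ...} of size 2, {sr, sr^3, ...} of size 2.
Character table:
  irrep \ class              {e} (size 1)  {r^2} (size 1)  {r^1, r^3} (size 2)  {s, sr^2, ...} (size 2)  {sr, sr^3, ...} (size 2)
  chi_1 (triv)               1             1               1                    1                        1                       
  chi_2 (sign: r->1, s->-1)  1             1               1                    -1                       -1                      
  chi_3 (r->-1, s->1)        1             1               -1                   1                        -1                      
  chi_4 (r->-1, s->-1)       1             1               -1                   -1                       1                       
  chi_5 (2d, j=1)            2             -2              0                    0                        0                       

Spot check: chi_3 (r->-1, s->1) on {s, sr^2, ...} = 1.

Why: D_4 has order 2*4 = 8 with 5 conjugacy classes, hence 5 irreducibles. Sum of squared dims 1 + 1 + 1 + 1 + 4 = 8 = |G|. Linear characters come from the abelianisation; the 2-dimensional irreps have character r^k -> 2*cos(2*pi*j*k/4), reflections -> 0.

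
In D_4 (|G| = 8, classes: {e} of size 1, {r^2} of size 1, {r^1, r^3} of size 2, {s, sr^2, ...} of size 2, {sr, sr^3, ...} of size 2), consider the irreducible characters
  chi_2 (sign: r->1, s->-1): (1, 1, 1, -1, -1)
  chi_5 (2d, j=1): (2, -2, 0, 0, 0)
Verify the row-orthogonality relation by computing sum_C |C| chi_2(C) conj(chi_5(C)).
Sum = 0; so <chi_2, chi_5> = 0 (distinct irreducibles are orthogonal).

Compute term by term over conjugacy classes (|C| * chi_2(C) * conj(chi_5(C))):
  1*(1)*conj(2) + 1*(1)*conj(-2) + 2*(1)*conj(0) + 2*(-1)*conj(0) + 2*(-1)*conj(0)
  = (2) + (-2) + (0) + (0) + (0)
  = 0.
Dividing by |G| = 8 gives 0/8 = 0, matching the row-orthogonality relation <chi_2, chi_5> = [chi_2 = chi_5].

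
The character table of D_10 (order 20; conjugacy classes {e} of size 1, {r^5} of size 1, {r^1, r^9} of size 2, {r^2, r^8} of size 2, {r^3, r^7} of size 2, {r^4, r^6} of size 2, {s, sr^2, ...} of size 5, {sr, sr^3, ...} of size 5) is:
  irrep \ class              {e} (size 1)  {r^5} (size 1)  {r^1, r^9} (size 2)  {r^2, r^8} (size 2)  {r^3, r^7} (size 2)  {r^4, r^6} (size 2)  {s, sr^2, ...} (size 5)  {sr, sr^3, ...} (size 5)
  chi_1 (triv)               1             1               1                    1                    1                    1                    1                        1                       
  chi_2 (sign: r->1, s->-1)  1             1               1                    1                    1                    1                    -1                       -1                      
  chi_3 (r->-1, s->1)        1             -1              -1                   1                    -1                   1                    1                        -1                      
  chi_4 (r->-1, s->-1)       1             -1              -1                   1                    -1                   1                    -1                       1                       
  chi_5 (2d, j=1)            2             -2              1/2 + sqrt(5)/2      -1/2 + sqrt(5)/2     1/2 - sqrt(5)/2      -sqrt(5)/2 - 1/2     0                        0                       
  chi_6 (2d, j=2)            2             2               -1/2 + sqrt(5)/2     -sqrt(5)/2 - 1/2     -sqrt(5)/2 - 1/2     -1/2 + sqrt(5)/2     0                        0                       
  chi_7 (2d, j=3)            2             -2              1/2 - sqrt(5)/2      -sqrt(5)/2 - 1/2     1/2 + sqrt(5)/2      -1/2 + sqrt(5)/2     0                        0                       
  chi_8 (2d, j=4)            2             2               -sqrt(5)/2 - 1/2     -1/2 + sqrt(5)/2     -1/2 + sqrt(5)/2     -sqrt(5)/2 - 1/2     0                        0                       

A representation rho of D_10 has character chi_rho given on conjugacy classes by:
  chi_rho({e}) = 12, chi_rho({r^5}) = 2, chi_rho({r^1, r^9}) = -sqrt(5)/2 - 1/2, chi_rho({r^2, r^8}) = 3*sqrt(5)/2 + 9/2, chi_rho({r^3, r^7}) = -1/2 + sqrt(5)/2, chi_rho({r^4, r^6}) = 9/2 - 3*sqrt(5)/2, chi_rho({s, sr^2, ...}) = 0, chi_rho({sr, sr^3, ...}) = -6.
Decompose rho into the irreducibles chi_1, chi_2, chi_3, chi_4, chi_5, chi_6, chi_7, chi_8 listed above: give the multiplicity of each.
Multiplicities: chi_1: 0, chi_2: 3, chi_3: 3, chi_4: 0, chi_5: 1, chi_6: 0, chi_7: 0, chi_8: 2.

Explanation: Use <chi_rho, chi> = (1/|G|) sum_C |C| * chi_rho(C) * conj(chi(C)) with |G| = 20 for each irreducible chi in the table:
  <chi_rho, chi_1> = (1/20)[1*(12)*conj(1) + 1*(2)*conj(1) + 2*(-sqrt(5)/2 - 1/2)*conj(1) + 2*(3*sqrt(5)/2 + 9/2)*conj(1) + 2*(-1/2 + sqrt(5)/2)*conj(1) + 2*(9/2 - 3*sqrt(5)/2)*conj(1) + 5*(0)*conj(1) + 5*(-6)*conj(1)]
      = (1/20)[(12) + (2) + (-sqrt(5) - 1) + (3*sqrt(5) + 9) + (-1 + sqrt(5)) + (9 - 3*sqrt(5)) + (0) + (-30)] = 0/20 = 0
  <chi_rho, chi_2> = (1/20)[1*(12)*conj(1) + 1*(2)*conj(1) + 2*(-sqrt(5)/2 - 1/2)*conj(1) + 2*(3*sqrt(5)/2 + 9/2)*conj(1) + 2*(-1/2 + sqrt(5)/2)*conj(1) + 2*(9/2 - 3*sqrt(5)/2)*conj(1) + 5*(0)*conj(-1) + 5*(-6)*conj(-1)]
      = (1/20)[(12) + (2) + (-sqrt(5) - 1) + (3*sqrt(5) + 9) + (-1 + sqrt(5)) + (9 - 3*sqrt(5)) + (0) + (30)] = 60/20 = 3
  <chi_rho, chi_3> = (1/20)[1*(12)*conj(1) + 1*(2)*conj(-1) + 2*(-sqrt(5)/2 - 1/2)*conj(-1) + 2*(3*sqrt(5)/2 + 9/2)*conj(1) + 2*(-1/2 + sqrt(5)/2)*conj(-1) + 2*(9/2 - 3*sqrt(5)/2)*conj(1) + 5*(0)*conj(1) + 5*(-6)*conj(-1)]
      = (1/20)[(12) + (-2) + (1 + sqrt(5)) + (3*sqrt(5) + 9) + (1 - sqrt(5)) + (9 - 3*sqrt(5)) + (0) + (30)] = 60/20 = 3
  <chi_rho, chi_4> = (1/20)[1*(12)*conj(1) + 1*(2)*conj(-1) + 2*(-sqrt(5)/2 - 1/2)*conj(-1) + 2*(3*sqrt(5)/2 + 9/2)*conj(1) + 2*(-1/2 + sqrt(5)/2)*conj(-1) + 2*(9/2 - 3*sqrt(5)/2)*conj(1) + 5*(0)*conj(-1) + 5*(-6)*conj(1)]
      = (1/20)[(12) + (-2) + (1 + sqrt(5)) + (3*sqrt(5) + 9) + (1 - sqrt(5)) + (9 - 3*sqrt(5)) + (0) + (-30)] = 0/20 = 0
  <chi_rho, chi_5> = (1/20)[1*(12)*conj(2) + 1*(2)*conj(-2) + 2*(-sqrt(5)/2 - 1/2)*conj(1/2 + sqrt(5)/2) + 2*(3*sqrt(5)/2 + 9/2)*conj(-1/2 + sqrt(5)/2) + 2*(-1/2 + sqrt(5)/2)*conj(1/2 - sqrt(5)/2) + 2*(9/2 - 3*sqrt(5)/2)*conj(-sqrt(5)/2 - 1/2) + 5*(0)*conj(0) + 5*(-6)*conj(0)]
      = (1/20)[(24) + (-4) + (-3 - sqrt(5)) + (3 + 3*sqrt(5)) + (-3 + sqrt(5)) + (3 - 3*sqrt(5)) + (0) + (0)] = 20/20 = 1
  <chi_rho, chi_6> = (1/20)[1*(12)*conj(2) + 1*(2)*conj(2) + 2*(-sqrt(5)/2 - 1/2)*conj(-1/2 + sqrt(5)/2) + 2*(3*sqrt(5)/2 + 9/2)*conj(-sqrt(5)/2 - 1/2) + 2*(-1/2 + sqrt(5)/2)*conj(-sqrt(5)/2 - 1/2) + 2*(9/2 - 3*sqrt(5)/2)*conj(-1/2 + sqrt(5)/2) + 5*(0)*conj(0) + 5*(-6)*conj(0)]
      = (1/20)[(24) + (4) + (-2) + (-6*sqrt(5) - 12) + (-2) + (-12 + 6*sqrt(5)) + (0) + (0)] = 0/20 = 0
  <chi_rho, chi_7> = (1/20)[1*(12)*conj(2) + 1*(2)*conj(-2) + 2*(-sqrt(5)/2 - 1/2)*conj(1/2 - sqrt(5)/2) + 2*(3*sqrt(5)/2 + 9/2)*conj(-sqrt(5)/2 - 1/2) + 2*(-1/2 + sqrt(5)/2)*conj(1/2 + sqrt(5)/2) + 2*(9/2 - 3*sqrt(5)/2)*conj(-1/2 + sqrt(5)/2) + 5*(0)*conj(0) + 5*(-6)*conj(0)]
      = (1/20)[(24) + (-4) + (2) + (-6*sqrt(5) - 12) + (2) + (-12 + 6*sqrt(5)) + (0) + (0)] = 0/20 = 0
  <chi_rho, chi_8> = (1/20)[1*(12)*conj(2) + 1*(2)*conj(2) + 2*(-sqrt(5)/2 - 1/2)*conj(-sqrt(5)/2 - 1/2) + 2*(3*sqrt(5)/2 + 9/2)*conj(-1/2 + sqrt(5)/2) + 2*(-1/2 + sqrt(5)/2)*conj(-1/2 + sqrt(5)/2) + 2*(9/2 - 3*sqrt(5)/2)*conj(-sqrt(5)/2 - 1/2) + 5*(0)*conj(0) + 5*(-6)*conj(0)]
      = (1/20)[(24) + (4) + (sqrt(5) + 3) + (3 + 3*sqrt(5)) + (3 - sqrt(5)) + (3 - 3*sqrt(5)) + (0) + (0)] = 40/20 = 2
Dimension check: dim(rho) = sum (mult * dim) = 0*1 + 3*1 + 3*1 + 0*1 + 1*2 + 0*2 + 0*2 + 2*2 = 12 = chi_rho(e) = 12.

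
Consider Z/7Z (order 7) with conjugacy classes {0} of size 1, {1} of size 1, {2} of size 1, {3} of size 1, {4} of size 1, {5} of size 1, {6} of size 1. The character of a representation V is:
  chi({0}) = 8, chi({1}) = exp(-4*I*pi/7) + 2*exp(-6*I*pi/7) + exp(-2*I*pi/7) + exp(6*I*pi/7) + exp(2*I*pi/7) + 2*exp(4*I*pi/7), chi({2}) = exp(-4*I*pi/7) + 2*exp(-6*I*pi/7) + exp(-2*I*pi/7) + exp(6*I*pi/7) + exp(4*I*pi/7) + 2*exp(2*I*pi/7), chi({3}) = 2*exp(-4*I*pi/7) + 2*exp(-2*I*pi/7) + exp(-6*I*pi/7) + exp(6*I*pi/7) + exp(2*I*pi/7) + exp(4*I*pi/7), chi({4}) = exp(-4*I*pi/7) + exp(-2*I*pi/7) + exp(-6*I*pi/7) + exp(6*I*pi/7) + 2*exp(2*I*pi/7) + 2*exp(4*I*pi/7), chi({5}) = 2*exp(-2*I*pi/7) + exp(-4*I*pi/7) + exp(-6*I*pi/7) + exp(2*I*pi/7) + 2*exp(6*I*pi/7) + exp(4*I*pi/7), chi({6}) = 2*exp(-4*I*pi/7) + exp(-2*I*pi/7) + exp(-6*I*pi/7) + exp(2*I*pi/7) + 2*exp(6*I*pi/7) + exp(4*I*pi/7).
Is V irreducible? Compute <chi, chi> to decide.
Not irreducible (reducible): <chi, chi> = 12 > 1.

Working: <chi, chi> = (1/|G|) sum_C |C| * |chi(C)|^2 = (1/7)[1*|8|^2 + 1*|exp(-4*I*pi/7) + 2*exp(-6*I*pi/7) + exp(-2*I*pi/7) + exp(6*I*pi/7) + exp(2*I*pi/7) + 2*exp(4*I*pi/7)|^2 + 1*|exp(-4*I*pi/7) + 2*exp(-6*I*pi/7) + exp(-2*I*pi/7) + exp(6*I*pi/7) + exp(4*I*pi/7) + 2*exp(2*I*pi/7)|^2 + 1*|2*exp(-4*I*pi/7) + 2*exp(-2*I*pi/7) + exp(-6*I*pi/7) + exp(6*I*pi/7) + exp(2*I*pi/7) + exp(4*I*pi/7)|^2 + 1*|exp(-4*I*pi/7) + exp(-2*I*pi/7) + exp(-6*I*pi/7) + exp(6*I*pi/7) + 2*exp(2*I*pi/7) + 2*exp(4*I*pi/7)|^2 + 1*|2*exp(-2*I*pi/7) + exp(-4*I*pi/7) + exp(-6*I*pi/7) + exp(2*I*pi/7) + 2*exp(6*I*pi/7) + exp(4*I*pi/7)|^2 + 1*|2*exp(-4*I*pi/7) + exp(-2*I*pi/7) + exp(-6*I*pi/7) + exp(2*I*pi/7) + 2*exp(6*I*pi/7) + exp(4*I*pi/7)|^2]
  = (1/7)[(64) + (12 + 9*exp(-4*I*pi/7) + 9*exp(-2*I*pi/7) + 8*exp(-6*I*pi/7) + 8*exp(6*I*pi/7) + 9*exp(2*I*pi/7) + 9*exp(4*I*pi/7)) + (12 + 9*exp(-4*I*pi/7) + 8*exp(-2*I*pi/7) + 9*exp(-6*I*pi/7) + 9*exp(6*I*pi/7) + 8*exp(2*I*pi/7) + 9*exp(4*I*pi/7)) + (12 + 8*exp(-4*I*pi/7) + 9*exp(-2*I*pi/7) + 9*exp(-6*I*pi/7) + 9*exp(6*I*pi/7) + 9*exp(2*I*pi/7) + 8*exp(4*I*pi/7)) + (12 + 8*exp(-4*I*pi/7) + 9*exp(-2*I*pi/7) + 9*exp(-6*I*pi/7) + 9*exp(6*I*pi/7) + 9*exp(2*I*pi/7) + 8*exp(4*I*pi/7)) + (12 + 9*exp(-4*I*pi/7) + 8*exp(-2*I*pi/7) + 9*exp(-6*I*pi/7) + 9*exp(6*I*pi/7) + 8*exp(2*I*pi/7) + 9*exp(4*I*pi/7)) + (12 + 9*exp(-4*I*pi/7) + 9*exp(-2*I*pi/7) + 8*exp(-6*I*pi/7) + 8*exp(6*I*pi/7) + 9*exp(2*I*pi/7) + 9*exp(4*I*pi/7))] = 84/7 = 12.
(Exp terms are combined using exp(i*s)*conj(exp(i*t)) = exp(i*(s-t)), and sums of them are collapsed using the identity that for every m > 1 the m distinct m-th roots of unity sum to 0, e.g. 1 + exp(2*I*pi/3) + exp(-2*I*pi/3) = 0.)
A character is irreducible iff <chi, chi> = 1, so this representation is reducible.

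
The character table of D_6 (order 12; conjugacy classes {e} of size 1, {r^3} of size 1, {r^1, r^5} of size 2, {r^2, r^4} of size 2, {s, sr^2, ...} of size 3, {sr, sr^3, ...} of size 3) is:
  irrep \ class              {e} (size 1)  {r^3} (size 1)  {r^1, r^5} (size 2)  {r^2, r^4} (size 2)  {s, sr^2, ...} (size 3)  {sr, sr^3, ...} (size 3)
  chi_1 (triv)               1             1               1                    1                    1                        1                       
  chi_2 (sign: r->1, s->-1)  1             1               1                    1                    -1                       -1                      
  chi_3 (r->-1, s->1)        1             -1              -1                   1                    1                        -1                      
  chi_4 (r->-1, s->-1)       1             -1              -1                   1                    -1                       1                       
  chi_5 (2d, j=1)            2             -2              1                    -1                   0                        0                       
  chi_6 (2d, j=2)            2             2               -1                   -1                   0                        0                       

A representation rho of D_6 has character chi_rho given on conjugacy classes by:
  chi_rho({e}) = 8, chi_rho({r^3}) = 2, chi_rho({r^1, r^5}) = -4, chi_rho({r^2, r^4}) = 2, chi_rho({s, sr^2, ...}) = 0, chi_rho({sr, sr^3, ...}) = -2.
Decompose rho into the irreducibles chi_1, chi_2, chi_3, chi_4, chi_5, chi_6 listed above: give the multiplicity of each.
Multiplicities: chi_1: 0, chi_2: 1, chi_3: 2, chi_4: 1, chi_5: 0, chi_6: 2.

Derivation: Use <chi_rho, chi> = (1/|G|) sum_C |C| * chi_rho(C) * conj(chi(C)) with |G| = 12 for each irreducible chi in the table:
  <chi_rho, chi_1> = (1/12)[1*(8)*conj(1) + 1*(2)*conj(1) + 2*(-4)*conj(1) + 2*(2)*conj(1) + 3*(0)*conj(1) + 3*(-2)*conj(1)]
      = (1/12)[(8) + (2) + (-8) + (4) + (0) + (-6)] = 0/12 = 0
  <chi_rho, chi_2> = (1/12)[1*(8)*conj(1) + 1*(2)*conj(1) + 2*(-4)*conj(1) + 2*(2)*conj(1) + 3*(0)*conj(-1) + 3*(-2)*conj(-1)]
      = (1/12)[(8) + (2) + (-8) + (4) + (0) + (6)] = 12/12 = 1
  <chi_rho, chi_3> = (1/12)[1*(8)*conj(1) + 1*(2)*conj(-1) + 2*(-4)*conj(-1) + 2*(2)*conj(1) + 3*(0)*conj(1) + 3*(-2)*conj(-1)]
      = (1/12)[(8) + (-2) + (8) + (4) + (0) + (6)] = 24/12 = 2
  <chi_rho, chi_4> = (1/12)[1*(8)*conj(1) + 1*(2)*conj(-1) + 2*(-4)*conj(-1) + 2*(2)*conj(1) + 3*(0)*conj(-1) + 3*(-2)*conj(1)]
      = (1/12)[(8) + (-2) + (8) + (4) + (0) + (-6)] = 12/12 = 1
  <chi_rho, chi_5> = (1/12)[1*(8)*conj(2) + 1*(2)*conj(-2) + 2*(-4)*conj(1) + 2*(2)*conj(-1) + 3*(0)*conj(0) + 3*(-2)*conj(0)]
      = (1/12)[(16) + (-4) + (-8) + (-4) + (0) + (0)] = 0/12 = 0
  <chi_rho, chi_6> = (1/12)[1*(8)*conj(2) + 1*(2)*conj(2) + 2*(-4)*conj(-1) + 2*(2)*conj(-1) + 3*(0)*conj(0) + 3*(-2)*conj(0)]
      = (1/12)[(16) + (4) + (8) + (-4) + (0) + (0)] = 24/12 = 2
Dimension check: dim(rho) = sum (mult * dim) = 0*1 + 1*1 + 2*1 + 1*1 + 0*2 + 2*2 = 8 = chi_rho(e) = 8.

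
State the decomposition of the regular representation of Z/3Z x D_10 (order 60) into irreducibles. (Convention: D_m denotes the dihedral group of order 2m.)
Each irreducible V_i of dimension d_i appears with multiplicity d_i, i.e. rho_reg = (direct sum over all irreducibles V_i) d_i V_i. The irreducible dimensions for Z/3Z x D_10 are 1, 1, 1, 1, 1, 1, 1, 1, 1, 1, 1, 1, 2, 2, 2, 2, 2, 2, 2, 2, 2, 2, 2, 2: 12 irreducibles of dimension 1, each with multiplicity 1; 12 irreducibles of dimension 2, each with multiplicity 2. Total dimension 12*1*1 + 12*2*2 = 60 = |G|.

Justification: General theorem: in the regular representation of a finite group G, each irreducible appears with multiplicity equal to its dimension. Check: dim(rho_reg) = sum d_i^2 = 1 + 1 + 1 + 1 + 1 + 1 + 1 + 1 + 1 + 1 + 1 + 1 + 4 + 4 + 4 + 4 + 4 + 4 + 4 + 4 + 4 + 4 + 4 + 4 = 60 = |G|.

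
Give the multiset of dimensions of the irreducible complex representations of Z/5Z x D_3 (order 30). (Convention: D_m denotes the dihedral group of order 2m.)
Dimensions: 1, 1, 1, 1, 1, 1, 1, 1, 1, 1, 2, 2, 2, 2, 2

Solution. There are 15 irreducibles (= number of conjugacy classes). Their dimensions d_i satisfy sum d_i^2 = |G| = 30: 1 + 1 + 1 + 1 + 1 + 1 + 1 + 1 + 1 + 1 + 4 + 4 + 4 + 4 + 4 = 30. (For the product with Z/5Z: each of the 5 1-dim characters of Z/5Z tensors with each irrep of D_3, giving 5 copies of each D_3-dimension.)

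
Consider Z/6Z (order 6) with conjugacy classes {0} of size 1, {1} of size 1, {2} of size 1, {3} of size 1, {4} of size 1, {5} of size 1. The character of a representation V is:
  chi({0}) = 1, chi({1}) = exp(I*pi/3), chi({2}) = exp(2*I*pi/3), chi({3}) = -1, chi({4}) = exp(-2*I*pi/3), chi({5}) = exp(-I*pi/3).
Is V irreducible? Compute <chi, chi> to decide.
Irreducible: <chi, chi> = 1.

Details: <chi, chi> = (1/|G|) sum_C |C| * |chi(C)|^2 = (1/6)[1*|1|^2 + 1*|exp(I*pi/3)|^2 + 1*|exp(2*I*pi/3)|^2 + 1*|-1|^2 + 1*|exp(-2*I*pi/3)|^2 + 1*|exp(-I*pi/3)|^2]
  = (1/6)[(1) + (1) + (1) + (1) + (1) + (1)] = 6/6 = 1.
(Exp terms are combined using exp(i*s)*conj(exp(i*t)) = exp(i*(s-t)), and sums of them are collapsed using the identity that for every m > 1 the m distinct m-th roots of unity sum to 0, e.g. 1 + exp(2*I*pi/3) + exp(-2*I*pi/3) = 0.)
A character is irreducible iff <chi, chi> = 1, so this representation is irreducible.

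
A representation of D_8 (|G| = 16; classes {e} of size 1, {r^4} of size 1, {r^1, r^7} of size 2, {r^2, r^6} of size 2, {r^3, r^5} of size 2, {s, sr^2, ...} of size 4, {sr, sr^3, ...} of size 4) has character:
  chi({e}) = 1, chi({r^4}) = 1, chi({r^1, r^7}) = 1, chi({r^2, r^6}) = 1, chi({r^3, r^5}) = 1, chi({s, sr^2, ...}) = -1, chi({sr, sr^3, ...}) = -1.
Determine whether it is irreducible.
Irreducible: <chi, chi> = 1.

Working: <chi, chi> = (1/|G|) sum_C |C| * |chi(C)|^2 = (1/16)[1*|1|^2 + 1*|1|^2 + 2*|1|^2 + 2*|1|^2 + 2*|1|^2 + 4*|-1|^2 + 4*|-1|^2]
  = (1/16)[(1) + (1) + (2) + (2) + (2) + (4) + (4)] = 16/16 = 1.
A character is irreducible iff <chi, chi> = 1, so this representation is irreducible.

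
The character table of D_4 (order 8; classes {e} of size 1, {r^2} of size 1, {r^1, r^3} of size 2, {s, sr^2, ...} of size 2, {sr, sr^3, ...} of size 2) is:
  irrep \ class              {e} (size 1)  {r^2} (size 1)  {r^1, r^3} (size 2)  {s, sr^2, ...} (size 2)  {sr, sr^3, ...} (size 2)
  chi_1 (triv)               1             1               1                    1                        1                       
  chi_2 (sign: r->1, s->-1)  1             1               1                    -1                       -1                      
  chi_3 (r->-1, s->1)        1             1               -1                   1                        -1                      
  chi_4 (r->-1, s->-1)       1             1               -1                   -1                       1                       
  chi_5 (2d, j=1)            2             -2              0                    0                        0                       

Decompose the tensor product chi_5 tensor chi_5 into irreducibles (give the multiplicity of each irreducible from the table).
chi_5 tensor chi_5 = chi_1 + chi_2 + chi_3 + chi_4 (all other irreducibles have multiplicity 0).

Details: The character of a tensor product is the pointwise product (chi_5 * chi_5)(C) = chi_5(C) * chi_5(C):
  {e}: (2)*(2), {r^2}: (-2)*(-2), {r^1, r^3}: (0)*(0), {s, sr^2, ...}: (0)*(0), {sr, sr^3, ...}: (0)*(0)
so (chi_5 * chi_5) takes values
  {e} -> 4, {r^2} -> 4, {r^1, r^3} -> 0, {s, sr^2, ...} -> 0, {sr, sr^3, ...} -> 0.
Now take the inner product of this character with each irreducible chi from the table, <chi_5*chi_5, chi> = (1/8) sum_C |C| (chi_5*chi_5)(C) conj(chi(C)):
  <chi_5*chi_5, chi_1> = (1/8)[1*(4)*conj(1) + 1*(4)*conj(1) + 2*(0)*conj(1) + 2*(0)*conj(1) + 2*(0)*conj(1)]
      = (1/8)[(4) + (4) + (0) + (0) + (0)] = 8/8 = 1
  <chi_5*chi_5, chi_2> = (1/8)[1*(4)*conj(1) + 1*(4)*conj(1) + 2*(0)*conj(1) + 2*(0)*conj(-1) + 2*(0)*conj(-1)]
      = (1/8)[(4) + (4) + (0) + (0) + (0)] = 8/8 = 1
  <chi_5*chi_5, chi_3> = (1/8)[1*(4)*conj(1) + 1*(4)*conj(1) + 2*(0)*conj(-1) + 2*(0)*conj(1) + 2*(0)*conj(-1)]
      = (1/8)[(4) + (4) + (0) + (0) + (0)] = 8/8 = 1
  <chi_5*chi_5, chi_4> = (1/8)[1*(4)*conj(1) + 1*(4)*conj(1) + 2*(0)*conj(-1) + 2*(0)*conj(-1) + 2*(0)*conj(1)]
      = (1/8)[(4) + (4) + (0) + (0) + (0)] = 8/8 = 1
  <chi_5*chi_5, chi_5> = (1/8)[1*(4)*conj(2) + 1*(4)*conj(-2) + 2*(0)*conj(0) + 2*(0)*conj(0) + 2*(0)*conj(0)]
      = (1/8)[(8) + (-8) + (0) + (0) + (0)] = 0/8 = 0
Hence the multiplicities are chi_1: 1, chi_2: 1, chi_3: 1, chi_4: 1. Dimension check: dim(chi_5)*dim(chi_5) = 2*2 = 4 and sum (mult * dim) = 1*1 + 1*1 + 1*1 + 1*1 = 4.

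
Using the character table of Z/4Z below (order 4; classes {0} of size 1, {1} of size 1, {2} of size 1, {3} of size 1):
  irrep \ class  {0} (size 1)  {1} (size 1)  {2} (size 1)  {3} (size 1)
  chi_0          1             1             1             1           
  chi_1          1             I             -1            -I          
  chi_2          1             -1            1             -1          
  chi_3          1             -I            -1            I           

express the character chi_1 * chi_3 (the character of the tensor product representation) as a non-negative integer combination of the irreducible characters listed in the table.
chi_1 tensor chi_3 = chi_0 (all other irreducibles have multiplicity 0).

Why: The character of a tensor product is the pointwise product (chi_1 * chi_3)(C) = chi_1(C) * chi_3(C):
  {0}: (1)*(1), {1}: (I)*(-I), {2}: (-1)*(-1), {3}: (-I)*(I)
so (chi_1 * chi_3) takes values
  {0} -> 1, {1} -> 1, {2} -> 1, {3} -> 1.
Now take the inner product of this character with each irreducible chi from the table, <chi_1*chi_3, chi> = (1/4) sum_C |C| (chi_1*chi_3)(C) conj(chi(C)):
  <chi_1*chi_3, chi_0> = (1/4)[1*(1)*conj(1) + 1*(1)*conj(1) + 1*(1)*conj(1) + 1*(1)*conj(1)]
      = (1/4)[(1) + (1) + (1) + (1)] = 4/4 = 1
  <chi_1*chi_3, chi_1> = (1/4)[1*(1)*conj(1) + 1*(1)*conj(I) + 1*(1)*conj(-1) + 1*(1)*conj(-I)]
      = (1/4)[(1) + (-I) + (-1) + (I)] = 0/4 = 0
  <chi_1*chi_3, chi_2> = (1/4)[1*(1)*conj(1) + 1*(1)*conj(-1) + 1*(1)*conj(1) + 1*(1)*conj(-1)]
      = (1/4)[(1) + (-1) + (1) + (-1)] = 0/4 = 0
  <chi_1*chi_3, chi_3> = (1/4)[1*(1)*conj(1) + 1*(1)*conj(-I) + 1*(1)*conj(-1) + 1*(1)*conj(I)]
      = (1/4)[(1) + (I) + (-1) + (-I)] = 0/4 = 0
(Exp terms are combined using exp(i*s)*conj(exp(i*t)) = exp(i*(s-t)), and sums of them are collapsed using the identity that for every m > 1 the m distinct m-th roots of unity sum to 0, e.g. 1 + exp(2*I*pi/3) + exp(-2*I*pi/3) = 0.)
Hence the multiplicities are chi_0: 1. Dimension check: dim(chi_1)*dim(chi_3) = 1*1 = 1 and sum (mult * dim) = 1*1 = 1.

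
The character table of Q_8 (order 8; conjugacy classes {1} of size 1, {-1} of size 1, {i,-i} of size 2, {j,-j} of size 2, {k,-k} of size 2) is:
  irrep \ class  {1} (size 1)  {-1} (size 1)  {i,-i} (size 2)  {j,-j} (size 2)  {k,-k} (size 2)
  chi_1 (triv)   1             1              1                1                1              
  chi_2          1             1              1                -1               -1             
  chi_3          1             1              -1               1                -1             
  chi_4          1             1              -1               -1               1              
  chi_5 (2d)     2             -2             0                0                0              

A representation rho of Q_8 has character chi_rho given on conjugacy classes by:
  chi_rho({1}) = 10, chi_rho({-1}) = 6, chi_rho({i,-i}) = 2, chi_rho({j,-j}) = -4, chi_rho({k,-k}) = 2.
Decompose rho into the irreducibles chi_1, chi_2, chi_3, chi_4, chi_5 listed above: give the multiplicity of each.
Multiplicities: chi_1: 2, chi_2: 3, chi_3: 0, chi_4: 3, chi_5: 1.

Why: Use <chi_rho, chi> = (1/|G|) sum_C |C| * chi_rho(C) * conj(chi(C)) with |G| = 8 for each irreducible chi in the table:
  <chi_rho, chi_1> = (1/8)[1*(10)*conj(1) + 1*(6)*conj(1) + 2*(2)*conj(1) + 2*(-4)*conj(1) + 2*(2)*conj(1)]
      = (1/8)[(10) + (6) + (4) + (-8) + (4)] = 16/8 = 2
  <chi_rho, chi_2> = (1/8)[1*(10)*conj(1) + 1*(6)*conj(1) + 2*(2)*conj(1) + 2*(-4)*conj(-1) + 2*(2)*conj(-1)]
      = (1/8)[(10) + (6) + (4) + (8) + (-4)] = 24/8 = 3
  <chi_rho, chi_3> = (1/8)[1*(10)*conj(1) + 1*(6)*conj(1) + 2*(2)*conj(-1) + 2*(-4)*conj(1) + 2*(2)*conj(-1)]
      = (1/8)[(10) + (6) + (-4) + (-8) + (-4)] = 0/8 = 0
  <chi_rho, chi_4> = (1/8)[1*(10)*conj(1) + 1*(6)*conj(1) + 2*(2)*conj(-1) + 2*(-4)*conj(-1) + 2*(2)*conj(1)]
      = (1/8)[(10) + (6) + (-4) + (8) + (4)] = 24/8 = 3
  <chi_rho, chi_5> = (1/8)[1*(10)*conj(2) + 1*(6)*conj(-2) + 2*(2)*conj(0) + 2*(-4)*conj(0) + 2*(2)*conj(0)]
      = (1/8)[(20) + (-12) + (0) + (0) + (0)] = 8/8 = 1
Dimension check: dim(rho) = sum (mult * dim) = 2*1 + 3*1 + 0*1 + 3*1 + 1*2 = 10 = chi_rho(e) = 10.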